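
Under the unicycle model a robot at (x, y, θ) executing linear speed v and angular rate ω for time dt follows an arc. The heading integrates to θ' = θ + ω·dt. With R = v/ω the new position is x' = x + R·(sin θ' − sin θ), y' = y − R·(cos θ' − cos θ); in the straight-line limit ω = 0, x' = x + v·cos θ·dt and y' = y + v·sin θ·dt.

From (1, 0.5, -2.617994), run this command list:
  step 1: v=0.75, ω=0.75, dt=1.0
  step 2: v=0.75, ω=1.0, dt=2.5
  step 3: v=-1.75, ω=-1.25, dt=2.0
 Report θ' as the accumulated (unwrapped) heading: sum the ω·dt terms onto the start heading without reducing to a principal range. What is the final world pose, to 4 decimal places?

(-0.4617, 0.6416, -1.8680)

step 1: θ'=-1.8680 (R=1.0000) → pose (0.5438, -0.0732, -1.8680)
step 2: θ'=0.6320 (R=0.7500) → pose (1.7040, -0.8979, 0.6320)
step 3: θ'=-1.8680 (R=1.4000) → pose (-0.4617, 0.6416, -1.8680)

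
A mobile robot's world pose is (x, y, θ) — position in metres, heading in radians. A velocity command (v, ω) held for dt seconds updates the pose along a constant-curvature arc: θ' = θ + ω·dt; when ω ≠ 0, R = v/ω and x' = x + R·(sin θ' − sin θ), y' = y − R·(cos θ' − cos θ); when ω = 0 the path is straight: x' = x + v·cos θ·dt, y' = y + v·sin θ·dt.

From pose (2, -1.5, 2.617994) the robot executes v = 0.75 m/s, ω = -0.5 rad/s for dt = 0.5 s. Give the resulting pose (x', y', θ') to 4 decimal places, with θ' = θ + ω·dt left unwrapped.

(1.7019, -1.2741, 2.3680)

θ' = 2.6180 + -0.5·0.5 = 2.3680
R = v/ω = 0.75/-0.5 = -1.5000
x' = 2 + -1.5000·(sin 2.3680 − sin 2.6180) = 1.7019
y' = -1.5 − -1.5000·(cos 2.3680 − cos 2.6180) = -1.2741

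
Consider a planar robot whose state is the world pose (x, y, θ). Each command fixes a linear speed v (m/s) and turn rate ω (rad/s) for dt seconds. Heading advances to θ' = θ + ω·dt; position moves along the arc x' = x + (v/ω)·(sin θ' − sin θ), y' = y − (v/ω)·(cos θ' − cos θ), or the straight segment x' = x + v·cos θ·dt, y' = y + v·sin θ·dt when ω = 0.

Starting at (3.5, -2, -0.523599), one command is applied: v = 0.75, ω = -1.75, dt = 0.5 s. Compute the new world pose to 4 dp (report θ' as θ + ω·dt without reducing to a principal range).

θ' = -0.5236 + -1.75·0.5 = -1.3986
R = v/ω = 0.75/-1.75 = -0.4286
x' = 3.5 + -0.4286·(sin -1.3986 − sin -0.5236) = 3.7079
y' = -2 − -0.4286·(cos -1.3986 − cos -0.5236) = -2.2977

(3.7079, -2.2977, -1.3986)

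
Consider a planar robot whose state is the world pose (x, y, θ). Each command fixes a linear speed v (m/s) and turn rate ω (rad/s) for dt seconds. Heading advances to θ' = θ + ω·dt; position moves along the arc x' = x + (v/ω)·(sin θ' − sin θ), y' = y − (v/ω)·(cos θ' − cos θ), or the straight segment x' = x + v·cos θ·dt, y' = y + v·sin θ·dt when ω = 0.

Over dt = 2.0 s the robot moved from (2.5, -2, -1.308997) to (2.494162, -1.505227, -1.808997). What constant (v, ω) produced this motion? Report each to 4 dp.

Δθ = -1.808997 − -1.308997 = -0.500000
ω = Δθ/dt = -0.500000/2.0 = -0.2500
R = −Δy/(cos θ' − cos θ) = 1.0000
v = R·ω = 1.0000·-0.2500 = -0.2500

v = -0.2500, ω = -0.2500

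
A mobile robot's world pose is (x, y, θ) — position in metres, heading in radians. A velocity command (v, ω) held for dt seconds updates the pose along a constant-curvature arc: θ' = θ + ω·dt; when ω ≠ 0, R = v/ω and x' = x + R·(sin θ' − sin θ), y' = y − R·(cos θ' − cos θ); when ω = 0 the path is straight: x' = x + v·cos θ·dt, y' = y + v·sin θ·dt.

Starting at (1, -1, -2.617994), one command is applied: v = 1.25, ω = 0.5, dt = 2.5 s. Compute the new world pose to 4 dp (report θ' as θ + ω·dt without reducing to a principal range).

(-0.1988, -3.6686, -1.3680)

θ' = -2.6180 + 0.5·2.5 = -1.3680
R = v/ω = 1.25/0.5 = 2.5000
x' = 1 + 2.5000·(sin -1.3680 − sin -2.6180) = -0.1988
y' = -1 − 2.5000·(cos -1.3680 − cos -2.6180) = -3.6686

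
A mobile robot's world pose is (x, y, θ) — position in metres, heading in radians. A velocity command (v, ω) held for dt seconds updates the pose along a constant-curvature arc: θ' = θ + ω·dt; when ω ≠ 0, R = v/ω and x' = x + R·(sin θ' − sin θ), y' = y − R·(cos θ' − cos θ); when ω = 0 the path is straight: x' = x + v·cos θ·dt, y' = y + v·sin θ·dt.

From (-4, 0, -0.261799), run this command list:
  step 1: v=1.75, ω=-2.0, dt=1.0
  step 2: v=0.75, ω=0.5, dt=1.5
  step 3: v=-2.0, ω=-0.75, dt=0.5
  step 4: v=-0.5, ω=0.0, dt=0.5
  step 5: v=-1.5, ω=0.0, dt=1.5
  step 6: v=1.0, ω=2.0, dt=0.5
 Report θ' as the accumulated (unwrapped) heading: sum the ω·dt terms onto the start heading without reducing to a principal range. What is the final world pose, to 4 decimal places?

(-2.9016, 0.4436, -0.8868)

step 1: θ'=-2.2618 (R=-0.8750) → pose (-3.5522, -1.4028, -2.2618)
step 2: θ'=-1.5118 (R=1.5000) → pose (-3.8937, -2.4472, -1.5118)
step 3: θ'=-1.8868 (R=2.6667) → pose (-3.7663, -1.4613, -1.8868)
step 4: θ'=-1.8868 (straight) → pose (-3.6886, -1.2237, -1.8868)
step 5: θ'=-1.8868 (straight) → pose (-2.9893, 0.9149, -1.8868)
step 6: θ'=-0.8868 (R=0.5000) → pose (-2.9016, 0.4436, -0.8868)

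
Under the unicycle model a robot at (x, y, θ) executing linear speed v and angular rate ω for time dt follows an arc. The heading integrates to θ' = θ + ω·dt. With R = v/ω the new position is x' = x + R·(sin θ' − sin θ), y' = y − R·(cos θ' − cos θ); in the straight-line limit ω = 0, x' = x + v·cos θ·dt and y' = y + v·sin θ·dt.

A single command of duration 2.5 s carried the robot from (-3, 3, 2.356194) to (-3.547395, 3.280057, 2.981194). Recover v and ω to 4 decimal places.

Δθ = 2.981194 − 2.356194 = 0.625000
ω = Δθ/dt = 0.625000/2.5 = 0.2500
R = Δx/(sin θ' − sin θ) = 1.0000
v = R·ω = 1.0000·0.2500 = 0.2500

v = 0.2500, ω = 0.2500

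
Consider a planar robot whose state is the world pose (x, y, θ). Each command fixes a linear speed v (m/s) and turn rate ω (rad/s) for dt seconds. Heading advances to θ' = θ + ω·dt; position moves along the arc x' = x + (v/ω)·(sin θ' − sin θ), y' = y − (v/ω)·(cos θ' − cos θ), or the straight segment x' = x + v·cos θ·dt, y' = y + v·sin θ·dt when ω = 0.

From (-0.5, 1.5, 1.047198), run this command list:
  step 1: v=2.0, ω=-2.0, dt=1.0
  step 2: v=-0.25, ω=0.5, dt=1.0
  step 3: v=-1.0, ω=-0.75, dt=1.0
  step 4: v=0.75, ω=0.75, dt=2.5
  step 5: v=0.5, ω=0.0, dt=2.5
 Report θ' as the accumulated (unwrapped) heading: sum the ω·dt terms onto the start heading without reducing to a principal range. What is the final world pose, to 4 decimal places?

(2.8654, 2.8143, 0.6722)

step 1: θ'=-0.9528 (R=-1.0000) → pose (1.1811, 1.5794, -0.9528)
step 2: θ'=-0.4528 (R=-0.5000) → pose (0.9923, 1.7393, -0.4528)
step 3: θ'=-1.2028 (R=1.3333) → pose (0.3315, 2.4586, -1.2028)
step 4: θ'=0.6722 (R=1.0000) → pose (1.8873, 2.0359, 0.6722)
step 5: θ'=0.6722 (straight) → pose (2.8654, 2.8143, 0.6722)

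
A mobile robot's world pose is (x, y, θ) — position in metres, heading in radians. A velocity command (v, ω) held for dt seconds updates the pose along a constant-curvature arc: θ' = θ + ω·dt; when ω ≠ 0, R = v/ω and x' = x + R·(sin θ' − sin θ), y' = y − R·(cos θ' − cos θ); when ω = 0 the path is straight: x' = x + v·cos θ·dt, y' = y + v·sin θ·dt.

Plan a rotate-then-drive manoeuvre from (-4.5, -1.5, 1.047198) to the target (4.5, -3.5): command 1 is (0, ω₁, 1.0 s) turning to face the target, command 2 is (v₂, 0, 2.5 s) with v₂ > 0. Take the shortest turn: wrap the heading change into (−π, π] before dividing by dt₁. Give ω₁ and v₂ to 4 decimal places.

heading to target = atan2(-3.5−-1.5, 4.5−-4.5) = -0.2187
Δθ = wrap(-0.2187 − 1.0472) = -1.2659; ω₁ = Δθ/dt₁ = -1.2659
distance = √((4.5−-4.5)² + (-3.5−-1.5)²) = 9.2195; v₂ = distance/dt₂ = 3.6878

ω₁ = -1.2659, v₂ = 3.6878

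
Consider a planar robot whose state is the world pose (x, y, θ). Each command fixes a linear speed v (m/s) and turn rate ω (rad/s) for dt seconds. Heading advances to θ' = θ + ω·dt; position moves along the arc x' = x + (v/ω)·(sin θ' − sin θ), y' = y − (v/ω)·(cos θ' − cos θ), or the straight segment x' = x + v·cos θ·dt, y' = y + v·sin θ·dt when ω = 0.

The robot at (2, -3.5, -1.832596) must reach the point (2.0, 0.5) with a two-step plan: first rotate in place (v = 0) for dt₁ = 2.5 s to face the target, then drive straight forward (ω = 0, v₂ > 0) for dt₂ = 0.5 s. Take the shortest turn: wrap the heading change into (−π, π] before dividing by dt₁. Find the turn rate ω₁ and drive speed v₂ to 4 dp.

ω₁ = -1.1519, v₂ = 8.0000

heading to target = atan2(0.5−-3.5, 2−2) = 1.5708
Δθ = wrap(1.5708 − -1.8326) = -2.8798; ω₁ = Δθ/dt₁ = -1.1519
distance = √((2−2)² + (0.5−-3.5)²) = 4.0000; v₂ = distance/dt₂ = 8.0000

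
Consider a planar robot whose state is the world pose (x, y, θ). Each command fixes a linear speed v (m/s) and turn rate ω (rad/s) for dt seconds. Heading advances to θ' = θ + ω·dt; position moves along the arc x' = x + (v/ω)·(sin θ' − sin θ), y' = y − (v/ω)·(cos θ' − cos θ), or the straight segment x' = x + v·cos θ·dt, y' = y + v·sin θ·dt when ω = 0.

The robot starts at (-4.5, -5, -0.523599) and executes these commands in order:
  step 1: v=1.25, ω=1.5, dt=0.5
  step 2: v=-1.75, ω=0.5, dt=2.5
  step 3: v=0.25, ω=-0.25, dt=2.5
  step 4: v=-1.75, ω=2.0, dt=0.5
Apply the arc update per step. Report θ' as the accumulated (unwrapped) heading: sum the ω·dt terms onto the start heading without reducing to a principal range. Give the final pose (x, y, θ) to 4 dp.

(-6.5343, -8.4254, 1.8514)

step 1: θ'=0.2264 (R=0.8333) → pose (-3.8963, -5.0904, 0.2264)
step 2: θ'=1.4764 (R=-3.5000) → pose (-6.5950, -8.1712, 1.4764)
step 3: θ'=0.8514 (R=-1.0000) → pose (-6.3517, -7.6065, 0.8514)
step 4: θ'=1.8514 (R=-0.8750) → pose (-6.5343, -8.4254, 1.8514)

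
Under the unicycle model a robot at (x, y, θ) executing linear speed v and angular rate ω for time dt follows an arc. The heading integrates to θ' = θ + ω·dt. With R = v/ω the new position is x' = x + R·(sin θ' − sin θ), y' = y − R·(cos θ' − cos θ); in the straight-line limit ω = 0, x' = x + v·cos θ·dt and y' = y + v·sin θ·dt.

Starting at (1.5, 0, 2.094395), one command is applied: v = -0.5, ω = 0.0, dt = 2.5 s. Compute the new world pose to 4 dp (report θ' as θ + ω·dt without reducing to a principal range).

θ' = 2.0944 + 0.0·2.5 = 2.0944
ω = 0 → straight: x' = 1.5 + -0.5·cos(2.0944)·2.5 = 2.1250
y' = 0 + -0.5·sin(2.0944)·2.5 = -1.0825

(2.1250, -1.0825, 2.0944)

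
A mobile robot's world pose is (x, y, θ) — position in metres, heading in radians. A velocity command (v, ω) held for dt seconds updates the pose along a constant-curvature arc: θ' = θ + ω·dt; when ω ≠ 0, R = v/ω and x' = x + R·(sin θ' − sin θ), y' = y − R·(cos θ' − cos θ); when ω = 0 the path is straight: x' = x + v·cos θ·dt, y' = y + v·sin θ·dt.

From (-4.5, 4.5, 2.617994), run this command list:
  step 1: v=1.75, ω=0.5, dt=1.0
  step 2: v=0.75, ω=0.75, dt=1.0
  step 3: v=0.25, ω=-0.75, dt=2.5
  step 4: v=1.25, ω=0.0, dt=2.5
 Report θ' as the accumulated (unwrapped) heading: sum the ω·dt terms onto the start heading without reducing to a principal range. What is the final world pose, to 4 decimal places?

(-8.6612, 7.6790, 1.9930)

step 1: θ'=3.1180 (R=3.5000) → pose (-6.1674, 4.9679, 3.1180)
step 2: θ'=3.8680 (R=1.0000) → pose (-6.8552, 4.7158, 3.8680)
step 3: θ'=1.9930 (R=-0.3333) → pose (-7.3807, 4.8284, 1.9930)
step 4: θ'=1.9930 (straight) → pose (-8.6612, 7.6790, 1.9930)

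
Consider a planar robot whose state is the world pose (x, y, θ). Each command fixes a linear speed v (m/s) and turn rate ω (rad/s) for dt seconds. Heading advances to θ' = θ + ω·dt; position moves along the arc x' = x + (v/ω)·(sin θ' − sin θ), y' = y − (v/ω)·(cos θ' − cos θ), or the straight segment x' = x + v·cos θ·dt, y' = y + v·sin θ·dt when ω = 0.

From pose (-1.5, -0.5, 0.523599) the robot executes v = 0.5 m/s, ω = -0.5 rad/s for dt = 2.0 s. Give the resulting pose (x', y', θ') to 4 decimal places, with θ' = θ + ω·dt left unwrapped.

(-0.5414, -0.4774, -0.4764)

θ' = 0.5236 + -0.5·2.0 = -0.4764
R = v/ω = 0.5/-0.5 = -1.0000
x' = -1.5 + -1.0000·(sin -0.4764 − sin 0.5236) = -0.5414
y' = -0.5 − -1.0000·(cos -0.4764 − cos 0.5236) = -0.4774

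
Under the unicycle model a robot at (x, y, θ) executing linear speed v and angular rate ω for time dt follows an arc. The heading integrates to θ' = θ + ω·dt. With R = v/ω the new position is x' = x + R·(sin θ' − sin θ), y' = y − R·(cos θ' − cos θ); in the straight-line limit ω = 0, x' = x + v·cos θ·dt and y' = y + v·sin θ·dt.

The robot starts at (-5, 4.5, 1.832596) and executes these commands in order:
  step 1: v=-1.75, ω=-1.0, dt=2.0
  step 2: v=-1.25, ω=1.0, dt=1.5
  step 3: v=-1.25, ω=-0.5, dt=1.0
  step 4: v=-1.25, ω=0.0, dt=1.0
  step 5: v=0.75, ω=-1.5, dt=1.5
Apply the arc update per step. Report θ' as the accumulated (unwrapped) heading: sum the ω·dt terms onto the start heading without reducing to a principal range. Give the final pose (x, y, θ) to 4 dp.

step 1: θ'=-0.1674 (R=1.7500) → pose (-6.9820, 2.3215, -0.1674)
step 2: θ'=1.3326 (R=-1.2500) → pose (-8.4049, 1.3839, 1.3326)
step 3: θ'=0.8326 (R=2.5000) → pose (-8.9852, 0.2914, 0.8326)
step 4: θ'=0.8326 (straight) → pose (-9.8264, -0.6332, 0.8326)
step 5: θ'=-1.4174 (R=-0.5000) → pose (-8.9624, -0.8932, -1.4174)

(-8.9624, -0.8932, -1.4174)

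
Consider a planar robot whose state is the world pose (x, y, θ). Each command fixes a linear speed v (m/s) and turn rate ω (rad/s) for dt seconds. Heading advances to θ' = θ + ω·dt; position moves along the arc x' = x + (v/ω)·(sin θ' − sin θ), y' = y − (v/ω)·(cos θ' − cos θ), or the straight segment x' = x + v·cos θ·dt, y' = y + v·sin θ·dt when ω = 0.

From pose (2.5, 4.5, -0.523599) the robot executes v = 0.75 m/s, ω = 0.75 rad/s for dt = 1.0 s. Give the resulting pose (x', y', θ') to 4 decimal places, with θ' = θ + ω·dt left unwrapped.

θ' = -0.5236 + 0.75·1.0 = 0.2264
R = v/ω = 0.75/0.75 = 1.0000
x' = 2.5 + 1.0000·(sin 0.2264 − sin -0.5236) = 3.2245
y' = 4.5 − 1.0000·(cos 0.2264 − cos -0.5236) = 4.3915

(3.2245, 4.3915, 0.2264)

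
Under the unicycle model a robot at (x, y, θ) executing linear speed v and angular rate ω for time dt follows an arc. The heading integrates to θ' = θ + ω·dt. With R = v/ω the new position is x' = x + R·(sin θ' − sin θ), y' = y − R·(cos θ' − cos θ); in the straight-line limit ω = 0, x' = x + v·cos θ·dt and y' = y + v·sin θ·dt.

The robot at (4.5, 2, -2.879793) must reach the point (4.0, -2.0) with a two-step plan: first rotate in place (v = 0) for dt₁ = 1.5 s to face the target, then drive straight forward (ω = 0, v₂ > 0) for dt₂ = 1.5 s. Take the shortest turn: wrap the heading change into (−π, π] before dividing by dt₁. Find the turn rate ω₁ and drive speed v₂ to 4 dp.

ω₁ = 0.7898, v₂ = 2.6874

heading to target = atan2(-2−2, 4−4.5) = -1.6952
Δθ = wrap(-1.6952 − -2.8798) = 1.1846; ω₁ = Δθ/dt₁ = 0.7898
distance = √((4−4.5)² + (-2−2)²) = 4.0311; v₂ = distance/dt₂ = 2.6874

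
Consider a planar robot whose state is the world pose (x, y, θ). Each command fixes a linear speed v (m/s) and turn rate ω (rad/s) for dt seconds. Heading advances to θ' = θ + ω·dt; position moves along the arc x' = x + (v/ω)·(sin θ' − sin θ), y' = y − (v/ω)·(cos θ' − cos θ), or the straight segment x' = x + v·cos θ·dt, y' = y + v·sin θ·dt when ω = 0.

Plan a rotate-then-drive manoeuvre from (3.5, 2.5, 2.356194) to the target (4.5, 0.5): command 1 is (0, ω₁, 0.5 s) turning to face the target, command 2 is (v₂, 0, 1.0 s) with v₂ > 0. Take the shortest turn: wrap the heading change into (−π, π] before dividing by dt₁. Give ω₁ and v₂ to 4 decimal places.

ω₁ = 5.6397, v₂ = 2.2361

heading to target = atan2(0.5−2.5, 4.5−3.5) = -1.1071
Δθ = wrap(-1.1071 − 2.3562) = 2.8198; ω₁ = Δθ/dt₁ = 5.6397
distance = √((4.5−3.5)² + (0.5−2.5)²) = 2.2361; v₂ = distance/dt₂ = 2.2361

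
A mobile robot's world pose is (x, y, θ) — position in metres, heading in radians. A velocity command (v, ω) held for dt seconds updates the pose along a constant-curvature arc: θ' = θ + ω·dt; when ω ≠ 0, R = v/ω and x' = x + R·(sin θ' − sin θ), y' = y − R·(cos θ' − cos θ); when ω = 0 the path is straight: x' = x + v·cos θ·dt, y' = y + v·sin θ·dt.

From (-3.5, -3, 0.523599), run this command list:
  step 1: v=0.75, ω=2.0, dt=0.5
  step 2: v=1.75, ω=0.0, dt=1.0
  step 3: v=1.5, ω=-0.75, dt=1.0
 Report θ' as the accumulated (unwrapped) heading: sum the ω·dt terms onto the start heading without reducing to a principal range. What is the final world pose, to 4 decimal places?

step 1: θ'=1.5236 (R=0.3750) → pose (-3.3129, -2.6929, 1.5236)
step 2: θ'=1.5236 (straight) → pose (-3.2304, -0.9449, 1.5236)
step 3: θ'=0.7736 (R=-2.0000) → pose (-2.6300, 0.3916, 0.7736)

(-2.6300, 0.3916, 0.7736)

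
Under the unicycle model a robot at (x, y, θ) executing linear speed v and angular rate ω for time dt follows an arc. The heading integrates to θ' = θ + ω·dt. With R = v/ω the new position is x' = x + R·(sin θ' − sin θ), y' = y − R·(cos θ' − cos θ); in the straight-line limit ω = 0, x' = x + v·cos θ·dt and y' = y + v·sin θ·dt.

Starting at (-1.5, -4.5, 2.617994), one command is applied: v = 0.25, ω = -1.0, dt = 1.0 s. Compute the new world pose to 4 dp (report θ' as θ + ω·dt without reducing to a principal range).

θ' = 2.6180 + -1.0·1.0 = 1.6180
R = v/ω = 0.25/-1.0 = -0.2500
x' = -1.5 + -0.2500·(sin 1.6180 − sin 2.6180) = -1.6247
y' = -4.5 − -0.2500·(cos 1.6180 − cos 2.6180) = -4.2953

(-1.6247, -4.2953, 1.6180)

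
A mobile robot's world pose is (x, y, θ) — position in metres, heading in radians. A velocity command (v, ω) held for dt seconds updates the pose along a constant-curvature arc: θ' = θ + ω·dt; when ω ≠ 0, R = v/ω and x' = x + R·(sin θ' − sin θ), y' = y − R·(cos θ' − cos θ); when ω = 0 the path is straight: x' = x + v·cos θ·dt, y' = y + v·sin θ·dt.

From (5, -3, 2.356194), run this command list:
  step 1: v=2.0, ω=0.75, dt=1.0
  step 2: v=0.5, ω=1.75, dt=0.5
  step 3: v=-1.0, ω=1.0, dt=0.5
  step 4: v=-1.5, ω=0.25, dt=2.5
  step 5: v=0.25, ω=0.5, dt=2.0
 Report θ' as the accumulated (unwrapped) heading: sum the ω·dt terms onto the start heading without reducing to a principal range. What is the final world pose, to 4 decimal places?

(3.2891, 1.5000, 6.1062)

step 1: θ'=3.1062 (R=2.6667) → pose (3.2088, -2.2206, 3.1062)
step 2: θ'=3.9812 (R=0.2857) → pose (2.9860, -2.3154, 3.9812)
step 3: θ'=4.4812 (R=-1.0000) → pose (3.2150, -1.8767, 4.4812)
step 4: θ'=5.1062 (R=-6.0000) → pose (2.9154, 1.8003, 5.1062)
step 5: θ'=6.1062 (R=0.5000) → pose (3.2891, 1.5000, 6.1062)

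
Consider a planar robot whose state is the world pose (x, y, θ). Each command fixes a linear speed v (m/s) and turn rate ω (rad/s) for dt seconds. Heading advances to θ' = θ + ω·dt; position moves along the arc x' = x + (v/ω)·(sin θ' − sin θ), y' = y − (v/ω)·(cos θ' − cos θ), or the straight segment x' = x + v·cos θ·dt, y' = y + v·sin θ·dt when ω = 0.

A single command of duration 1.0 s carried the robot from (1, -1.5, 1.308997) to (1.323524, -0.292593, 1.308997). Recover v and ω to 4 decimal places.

Δθ = 1.308997 − 1.308997 = 0.000000
ω = Δθ/dt = 0.000000/1.0 = 0.0000
ω = 0 → v = (Δx·cos θ + Δy·sin θ)/dt = 1.2500

v = 1.2500, ω = 0.0000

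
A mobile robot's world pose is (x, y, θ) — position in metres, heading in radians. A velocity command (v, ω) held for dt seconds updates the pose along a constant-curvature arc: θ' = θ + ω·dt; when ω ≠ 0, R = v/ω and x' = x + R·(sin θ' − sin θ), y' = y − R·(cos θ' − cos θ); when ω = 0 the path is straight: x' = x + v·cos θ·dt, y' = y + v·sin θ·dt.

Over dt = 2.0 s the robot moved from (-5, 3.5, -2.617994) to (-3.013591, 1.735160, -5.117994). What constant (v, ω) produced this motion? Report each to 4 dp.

Δθ = -5.117994 − -2.617994 = -2.500000
ω = Δθ/dt = -2.500000/2.0 = -1.2500
R = Δx/(sin θ' − sin θ) = 1.4000
v = R·ω = 1.4000·-1.2500 = -1.7500

v = -1.7500, ω = -1.2500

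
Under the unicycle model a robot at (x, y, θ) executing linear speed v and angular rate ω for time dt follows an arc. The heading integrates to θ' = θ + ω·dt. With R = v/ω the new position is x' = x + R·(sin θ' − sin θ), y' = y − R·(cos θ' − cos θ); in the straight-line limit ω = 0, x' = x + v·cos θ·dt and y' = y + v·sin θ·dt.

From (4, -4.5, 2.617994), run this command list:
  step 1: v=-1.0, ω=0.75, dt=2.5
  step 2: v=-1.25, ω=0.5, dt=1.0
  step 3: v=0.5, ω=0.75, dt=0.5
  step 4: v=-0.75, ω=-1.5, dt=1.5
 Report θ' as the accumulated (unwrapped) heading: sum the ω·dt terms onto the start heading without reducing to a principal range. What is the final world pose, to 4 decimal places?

step 1: θ'=4.4930 (R=-1.3333) → pose (5.9680, -3.6355, 4.4930)
step 2: θ'=4.9930 (R=-2.5000) → pose (5.9302, -2.3990, 4.9930)
step 3: θ'=5.3680 (R=0.6667) → pose (6.0423, -2.6208, 5.3680)
step 4: θ'=3.1180 (R=0.5000) → pose (6.4505, -1.8162, 3.1180)

(6.4505, -1.8162, 3.1180)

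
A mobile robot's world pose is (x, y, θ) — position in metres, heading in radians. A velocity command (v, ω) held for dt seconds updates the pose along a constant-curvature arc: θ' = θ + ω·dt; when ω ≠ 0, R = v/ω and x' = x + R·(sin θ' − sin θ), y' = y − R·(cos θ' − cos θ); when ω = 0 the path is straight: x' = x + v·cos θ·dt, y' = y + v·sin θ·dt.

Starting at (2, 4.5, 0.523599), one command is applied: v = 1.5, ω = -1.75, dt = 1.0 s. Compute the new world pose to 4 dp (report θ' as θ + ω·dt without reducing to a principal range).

θ' = 0.5236 + -1.75·1.0 = -1.2264
R = v/ω = 1.5/-1.75 = -0.8571
x' = 2 + -0.8571·(sin -1.2264 − sin 0.5236) = 3.2354
y' = 4.5 − -0.8571·(cos -1.2264 − cos 0.5236) = 4.0471

(3.2354, 4.0471, -1.2264)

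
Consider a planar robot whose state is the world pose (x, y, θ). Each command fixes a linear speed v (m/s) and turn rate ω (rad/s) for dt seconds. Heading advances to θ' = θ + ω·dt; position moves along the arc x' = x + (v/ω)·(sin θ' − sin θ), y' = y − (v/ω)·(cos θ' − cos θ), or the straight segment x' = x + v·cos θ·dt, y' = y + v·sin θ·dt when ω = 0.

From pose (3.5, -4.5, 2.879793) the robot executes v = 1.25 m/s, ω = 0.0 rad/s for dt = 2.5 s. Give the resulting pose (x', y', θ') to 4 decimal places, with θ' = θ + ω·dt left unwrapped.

θ' = 2.8798 + 0.0·2.5 = 2.8798
ω = 0 → straight: x' = 3.5 + 1.25·cos(2.8798)·2.5 = 0.4815
y' = -4.5 + 1.25·sin(2.8798)·2.5 = -3.6912

(0.4815, -3.6912, 2.8798)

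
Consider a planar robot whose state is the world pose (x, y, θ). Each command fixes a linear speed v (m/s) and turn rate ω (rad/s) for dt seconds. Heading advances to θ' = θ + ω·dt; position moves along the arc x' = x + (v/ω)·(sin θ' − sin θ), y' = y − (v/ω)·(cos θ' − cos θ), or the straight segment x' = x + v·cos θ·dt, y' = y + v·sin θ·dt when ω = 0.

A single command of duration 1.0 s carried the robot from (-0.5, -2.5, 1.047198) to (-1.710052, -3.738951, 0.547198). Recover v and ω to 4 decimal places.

v = -1.7500, ω = -0.5000

Δθ = 0.547198 − 1.047198 = -0.500000
ω = Δθ/dt = -0.500000/1.0 = -0.5000
R = −Δy/(cos θ' − cos θ) = 3.5000
v = R·ω = 3.5000·-0.5000 = -1.7500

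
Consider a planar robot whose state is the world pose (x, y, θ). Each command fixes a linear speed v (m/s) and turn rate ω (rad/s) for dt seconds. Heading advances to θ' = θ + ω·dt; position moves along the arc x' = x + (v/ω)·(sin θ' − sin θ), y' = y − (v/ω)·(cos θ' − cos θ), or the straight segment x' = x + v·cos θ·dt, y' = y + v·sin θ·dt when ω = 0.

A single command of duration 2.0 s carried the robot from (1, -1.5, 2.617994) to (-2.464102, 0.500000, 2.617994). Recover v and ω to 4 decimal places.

v = 2.0000, ω = 0.0000

Δθ = 2.617994 − 2.617994 = 0.000000
ω = Δθ/dt = 0.000000/2.0 = 0.0000
ω = 0 → v = (Δx·cos θ + Δy·sin θ)/dt = 2.0000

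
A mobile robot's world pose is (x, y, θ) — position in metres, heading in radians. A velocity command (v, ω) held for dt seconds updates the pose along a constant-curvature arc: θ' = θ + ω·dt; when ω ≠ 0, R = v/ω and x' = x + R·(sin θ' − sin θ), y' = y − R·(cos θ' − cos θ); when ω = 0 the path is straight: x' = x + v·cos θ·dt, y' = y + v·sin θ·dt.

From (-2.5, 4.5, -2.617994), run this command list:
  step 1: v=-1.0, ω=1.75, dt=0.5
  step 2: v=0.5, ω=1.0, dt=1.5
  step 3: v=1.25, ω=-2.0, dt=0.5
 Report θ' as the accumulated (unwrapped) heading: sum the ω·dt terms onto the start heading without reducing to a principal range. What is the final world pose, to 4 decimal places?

step 1: θ'=-1.7430 (R=-0.5714) → pose (-2.2227, 4.8970, -1.7430)
step 2: θ'=-0.2430 (R=0.5000) → pose (-1.8504, 4.3260, -0.2430)
step 3: θ'=-1.2430 (R=-0.6250) → pose (-1.4091, 3.9206, -1.2430)

(-1.4091, 3.9206, -1.2430)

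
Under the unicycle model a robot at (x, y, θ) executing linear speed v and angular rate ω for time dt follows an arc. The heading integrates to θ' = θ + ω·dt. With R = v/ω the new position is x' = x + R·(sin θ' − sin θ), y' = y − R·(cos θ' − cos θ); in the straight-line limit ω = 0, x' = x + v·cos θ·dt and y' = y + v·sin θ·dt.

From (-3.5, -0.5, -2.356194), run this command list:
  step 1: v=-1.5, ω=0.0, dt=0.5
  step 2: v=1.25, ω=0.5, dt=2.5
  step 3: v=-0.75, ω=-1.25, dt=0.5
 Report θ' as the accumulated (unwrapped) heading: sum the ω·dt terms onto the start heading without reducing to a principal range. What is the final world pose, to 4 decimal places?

step 1: θ'=-2.3562 (straight) → pose (-2.9697, 0.0303, -2.3562)
step 2: θ'=-1.1062 (R=2.5000) → pose (-3.4369, -2.8576, -1.1062)
step 3: θ'=-1.7312 (R=0.6000) → pose (-3.4928, -2.4929, -1.7312)

(-3.4928, -2.4929, -1.7312)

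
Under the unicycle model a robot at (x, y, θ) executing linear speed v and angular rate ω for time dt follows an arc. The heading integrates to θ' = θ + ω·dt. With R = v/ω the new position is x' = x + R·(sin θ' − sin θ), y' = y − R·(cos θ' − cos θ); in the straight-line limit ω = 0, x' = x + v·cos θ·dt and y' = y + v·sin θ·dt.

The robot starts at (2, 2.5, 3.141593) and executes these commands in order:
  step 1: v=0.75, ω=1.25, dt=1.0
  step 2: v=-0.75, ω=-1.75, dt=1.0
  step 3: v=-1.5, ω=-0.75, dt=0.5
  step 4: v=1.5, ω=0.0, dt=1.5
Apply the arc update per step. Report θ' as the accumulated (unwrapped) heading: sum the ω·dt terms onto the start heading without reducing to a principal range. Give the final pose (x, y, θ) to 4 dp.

(1.1768, 3.5840, 2.2666)

step 1: θ'=4.3916 (R=0.6000) → pose (1.4306, 2.0892, 4.3916)
step 2: θ'=2.6416 (R=0.4286) → pose (2.0428, 2.3302, 2.6416)
step 3: θ'=2.2666 (R=2.0000) → pose (2.6190, 1.8570, 2.2666)
step 4: θ'=2.2666 (straight) → pose (1.1768, 3.5840, 2.2666)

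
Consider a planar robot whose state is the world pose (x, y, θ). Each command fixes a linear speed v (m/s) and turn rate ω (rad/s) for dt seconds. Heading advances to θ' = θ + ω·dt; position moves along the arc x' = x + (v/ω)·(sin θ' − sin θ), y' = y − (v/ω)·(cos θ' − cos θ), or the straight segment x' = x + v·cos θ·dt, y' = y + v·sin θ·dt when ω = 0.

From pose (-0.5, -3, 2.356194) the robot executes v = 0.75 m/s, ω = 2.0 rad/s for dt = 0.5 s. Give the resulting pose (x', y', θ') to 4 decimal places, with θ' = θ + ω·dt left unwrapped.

(-0.8450, -2.8988, 3.3562)

θ' = 2.3562 + 2.0·0.5 = 3.3562
R = v/ω = 0.75/2.0 = 0.3750
x' = -0.5 + 0.3750·(sin 3.3562 − sin 2.3562) = -0.8450
y' = -3 − 0.3750·(cos 3.3562 − cos 2.3562) = -2.8988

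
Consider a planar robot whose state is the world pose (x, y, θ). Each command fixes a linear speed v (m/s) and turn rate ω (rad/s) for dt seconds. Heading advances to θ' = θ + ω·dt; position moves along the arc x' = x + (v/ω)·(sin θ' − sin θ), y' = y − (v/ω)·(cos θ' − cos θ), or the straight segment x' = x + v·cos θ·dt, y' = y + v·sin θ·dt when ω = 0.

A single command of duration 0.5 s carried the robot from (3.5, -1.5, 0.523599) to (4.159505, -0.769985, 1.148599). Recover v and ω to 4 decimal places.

Δθ = 1.148599 − 0.523599 = 0.625000
ω = Δθ/dt = 0.625000/0.5 = 1.2500
R = −Δy/(cos θ' − cos θ) = 1.6000
v = R·ω = 1.6000·1.2500 = 2.0000

v = 2.0000, ω = 1.2500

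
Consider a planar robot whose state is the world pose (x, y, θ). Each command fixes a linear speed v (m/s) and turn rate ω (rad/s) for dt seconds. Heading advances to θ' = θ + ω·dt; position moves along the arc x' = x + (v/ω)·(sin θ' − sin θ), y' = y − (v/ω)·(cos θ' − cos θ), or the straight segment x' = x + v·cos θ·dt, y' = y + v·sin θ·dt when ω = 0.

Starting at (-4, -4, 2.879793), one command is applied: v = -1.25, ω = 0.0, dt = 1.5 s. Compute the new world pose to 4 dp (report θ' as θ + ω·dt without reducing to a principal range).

θ' = 2.8798 + 0.0·1.5 = 2.8798
ω = 0 → straight: x' = -4 + -1.25·cos(2.8798)·1.5 = -2.1889
y' = -4 + -1.25·sin(2.8798)·1.5 = -4.4853

(-2.1889, -4.4853, 2.8798)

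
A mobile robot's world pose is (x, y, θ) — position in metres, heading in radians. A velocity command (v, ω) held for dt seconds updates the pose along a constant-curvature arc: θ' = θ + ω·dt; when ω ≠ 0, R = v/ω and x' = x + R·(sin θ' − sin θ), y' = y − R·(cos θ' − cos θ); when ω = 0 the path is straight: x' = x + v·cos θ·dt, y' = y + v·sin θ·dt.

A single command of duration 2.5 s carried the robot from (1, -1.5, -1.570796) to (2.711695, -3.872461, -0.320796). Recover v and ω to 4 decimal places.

v = 1.2500, ω = 0.5000

Δθ = -0.320796 − -1.570796 = 1.250000
ω = Δθ/dt = 1.250000/2.5 = 0.5000
R = −Δy/(cos θ' − cos θ) = 2.5000
v = R·ω = 2.5000·0.5000 = 1.2500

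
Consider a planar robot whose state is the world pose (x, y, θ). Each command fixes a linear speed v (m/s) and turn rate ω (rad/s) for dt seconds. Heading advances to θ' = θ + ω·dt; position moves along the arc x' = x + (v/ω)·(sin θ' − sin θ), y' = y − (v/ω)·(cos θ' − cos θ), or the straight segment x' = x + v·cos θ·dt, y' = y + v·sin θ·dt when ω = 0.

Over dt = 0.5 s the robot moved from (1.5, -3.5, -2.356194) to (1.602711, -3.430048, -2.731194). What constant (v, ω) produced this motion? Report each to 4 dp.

v = -0.2500, ω = -0.7500

Δθ = -2.731194 − -2.356194 = -0.375000
ω = Δθ/dt = -0.375000/0.5 = -0.7500
R = Δx/(sin θ' − sin θ) = 0.3333
v = R·ω = 0.3333·-0.7500 = -0.2500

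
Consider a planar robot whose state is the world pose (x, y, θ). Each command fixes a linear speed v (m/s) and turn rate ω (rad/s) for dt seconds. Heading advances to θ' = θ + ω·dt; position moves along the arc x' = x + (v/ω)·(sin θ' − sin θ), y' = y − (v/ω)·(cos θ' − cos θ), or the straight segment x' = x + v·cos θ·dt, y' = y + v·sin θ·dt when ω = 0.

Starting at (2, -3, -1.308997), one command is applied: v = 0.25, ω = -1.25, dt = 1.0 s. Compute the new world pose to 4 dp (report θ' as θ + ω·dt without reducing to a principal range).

(1.9169, -3.2188, -2.5590)

θ' = -1.3090 + -1.25·1.0 = -2.5590
R = v/ω = 0.25/-1.25 = -0.2000
x' = 2 + -0.2000·(sin -2.5590 − sin -1.3090) = 1.9169
y' = -3 − -0.2000·(cos -2.5590 − cos -1.3090) = -3.2188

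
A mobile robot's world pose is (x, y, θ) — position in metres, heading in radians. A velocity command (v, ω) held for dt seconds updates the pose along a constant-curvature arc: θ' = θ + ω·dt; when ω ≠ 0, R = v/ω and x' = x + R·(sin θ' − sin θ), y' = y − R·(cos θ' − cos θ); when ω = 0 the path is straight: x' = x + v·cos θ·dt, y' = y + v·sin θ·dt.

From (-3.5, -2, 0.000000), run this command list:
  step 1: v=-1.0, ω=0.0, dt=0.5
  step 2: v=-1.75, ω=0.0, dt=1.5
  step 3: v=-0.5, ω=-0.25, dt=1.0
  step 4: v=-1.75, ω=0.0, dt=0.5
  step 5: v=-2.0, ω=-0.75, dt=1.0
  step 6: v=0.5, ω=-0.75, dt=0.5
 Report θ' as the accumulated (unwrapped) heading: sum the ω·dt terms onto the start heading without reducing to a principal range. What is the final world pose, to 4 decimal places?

step 1: θ'=0.0000 (straight) → pose (-4.0000, -2.0000, 0.0000)
step 2: θ'=0.0000 (straight) → pose (-6.6250, -2.0000, 0.0000)
step 3: θ'=-0.2500 (R=2.0000) → pose (-7.1198, -1.9378, -0.2500)
step 4: θ'=-0.2500 (straight) → pose (-7.9676, -1.7213, -0.2500)
step 5: θ'=-1.0000 (R=2.6667) → pose (-9.5518, -0.5784, -1.0000)
step 6: θ'=-1.3750 (R=-0.6667) → pose (-9.4588, -0.8089, -1.3750)

(-9.4588, -0.8089, -1.3750)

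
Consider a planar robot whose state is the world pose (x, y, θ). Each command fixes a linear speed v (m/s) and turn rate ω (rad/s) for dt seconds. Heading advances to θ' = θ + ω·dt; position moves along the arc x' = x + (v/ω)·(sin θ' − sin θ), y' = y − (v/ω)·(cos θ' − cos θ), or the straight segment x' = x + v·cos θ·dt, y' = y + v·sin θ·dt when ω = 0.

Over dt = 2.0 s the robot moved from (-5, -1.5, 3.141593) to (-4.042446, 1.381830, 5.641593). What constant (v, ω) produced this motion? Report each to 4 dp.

v = -2.0000, ω = 1.2500

Δθ = 5.641593 − 3.141593 = 2.500000
ω = Δθ/dt = 2.500000/2.0 = 1.2500
R = −Δy/(cos θ' − cos θ) = -1.6000
v = R·ω = -1.6000·1.2500 = -2.0000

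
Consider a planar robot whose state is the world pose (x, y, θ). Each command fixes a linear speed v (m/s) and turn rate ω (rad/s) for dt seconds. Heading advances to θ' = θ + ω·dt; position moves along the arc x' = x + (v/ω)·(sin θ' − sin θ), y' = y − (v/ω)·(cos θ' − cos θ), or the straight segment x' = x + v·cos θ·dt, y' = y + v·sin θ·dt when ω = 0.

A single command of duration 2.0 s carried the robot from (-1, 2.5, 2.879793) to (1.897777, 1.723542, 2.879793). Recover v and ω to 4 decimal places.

Δθ = 2.879793 − 2.879793 = 0.000000
ω = Δθ/dt = 0.000000/2.0 = 0.0000
ω = 0 → v = (Δx·cos θ + Δy·sin θ)/dt = -1.5000

v = -1.5000, ω = 0.0000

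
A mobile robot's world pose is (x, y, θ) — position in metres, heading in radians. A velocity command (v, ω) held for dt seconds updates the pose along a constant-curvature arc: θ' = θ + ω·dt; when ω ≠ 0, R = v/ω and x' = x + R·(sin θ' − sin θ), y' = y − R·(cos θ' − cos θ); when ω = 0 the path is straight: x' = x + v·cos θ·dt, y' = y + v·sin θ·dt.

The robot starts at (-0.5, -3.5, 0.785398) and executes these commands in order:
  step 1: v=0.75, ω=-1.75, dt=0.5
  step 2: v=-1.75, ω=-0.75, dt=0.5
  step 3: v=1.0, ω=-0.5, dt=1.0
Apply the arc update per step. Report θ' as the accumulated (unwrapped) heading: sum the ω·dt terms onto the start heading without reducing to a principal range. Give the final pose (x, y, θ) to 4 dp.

step 1: θ'=-0.0896 (R=-0.4286) → pose (-0.1586, -3.3762, -0.0896)
step 2: θ'=-0.4646 (R=2.3333) → pose (-0.9953, -3.1382, -0.4646)
step 3: θ'=-0.9646 (R=-2.0000) → pose (-0.2478, -3.7867, -0.9646)

(-0.2478, -3.7867, -0.9646)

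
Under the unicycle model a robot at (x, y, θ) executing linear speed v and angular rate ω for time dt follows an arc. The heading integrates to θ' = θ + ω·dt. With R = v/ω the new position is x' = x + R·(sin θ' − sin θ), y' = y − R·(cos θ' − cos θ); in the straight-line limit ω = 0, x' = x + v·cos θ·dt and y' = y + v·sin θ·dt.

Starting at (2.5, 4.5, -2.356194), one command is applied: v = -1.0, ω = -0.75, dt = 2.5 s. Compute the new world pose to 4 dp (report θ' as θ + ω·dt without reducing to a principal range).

θ' = -2.3562 + -0.75·2.5 = -4.2312
R = v/ω = -1.0/-0.75 = 1.3333
x' = 2.5 + 1.3333·(sin -4.2312 − sin -2.3562) = 4.6247
y' = 4.5 − 1.3333·(cos -4.2312 − cos -2.3562) = 4.1743

(4.6247, 4.1743, -4.2312)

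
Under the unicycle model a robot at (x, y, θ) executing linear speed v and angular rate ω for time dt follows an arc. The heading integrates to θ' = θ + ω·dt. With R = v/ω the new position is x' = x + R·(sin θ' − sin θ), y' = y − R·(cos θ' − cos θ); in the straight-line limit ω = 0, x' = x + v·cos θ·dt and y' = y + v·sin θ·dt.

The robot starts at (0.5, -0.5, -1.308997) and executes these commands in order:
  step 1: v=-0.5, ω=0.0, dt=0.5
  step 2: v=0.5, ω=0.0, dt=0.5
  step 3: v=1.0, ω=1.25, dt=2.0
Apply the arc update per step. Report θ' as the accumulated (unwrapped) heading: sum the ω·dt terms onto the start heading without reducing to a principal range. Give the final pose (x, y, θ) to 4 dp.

(2.0157, -0.5895, 1.1910)

step 1: θ'=-1.3090 (straight) → pose (0.4353, -0.2585, -1.3090)
step 2: θ'=-1.3090 (straight) → pose (0.5000, -0.5000, -1.3090)
step 3: θ'=1.1910 (R=0.8000) → pose (2.0157, -0.5895, 1.1910)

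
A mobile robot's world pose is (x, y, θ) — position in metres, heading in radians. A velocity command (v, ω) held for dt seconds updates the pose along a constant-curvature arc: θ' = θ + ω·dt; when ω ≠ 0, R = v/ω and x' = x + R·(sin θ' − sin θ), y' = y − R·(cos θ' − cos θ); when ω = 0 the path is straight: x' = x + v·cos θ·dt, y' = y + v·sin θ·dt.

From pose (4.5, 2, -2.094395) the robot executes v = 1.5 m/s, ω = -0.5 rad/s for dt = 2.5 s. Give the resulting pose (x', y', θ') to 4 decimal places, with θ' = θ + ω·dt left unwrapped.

θ' = -2.0944 + -0.5·2.5 = -3.3444
R = v/ω = 1.5/-0.5 = -3.0000
x' = 4.5 + -3.0000·(sin -3.3444 − sin -2.0944) = 1.2977
y' = 2 − -3.0000·(cos -3.3444 − cos -2.0944) = 0.5615

(1.2977, 0.5615, -3.3444)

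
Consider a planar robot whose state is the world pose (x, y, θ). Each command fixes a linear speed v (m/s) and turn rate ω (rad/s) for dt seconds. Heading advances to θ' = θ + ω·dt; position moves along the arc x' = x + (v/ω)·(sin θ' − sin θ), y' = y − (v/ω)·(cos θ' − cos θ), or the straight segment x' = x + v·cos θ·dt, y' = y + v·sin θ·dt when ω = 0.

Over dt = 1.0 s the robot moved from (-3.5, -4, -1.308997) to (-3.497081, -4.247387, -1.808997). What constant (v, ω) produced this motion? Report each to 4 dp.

v = 0.2500, ω = -0.5000

Δθ = -1.808997 − -1.308997 = -0.500000
ω = Δθ/dt = -0.500000/1.0 = -0.5000
R = −Δy/(cos θ' − cos θ) = -0.5000
v = R·ω = -0.5000·-0.5000 = 0.2500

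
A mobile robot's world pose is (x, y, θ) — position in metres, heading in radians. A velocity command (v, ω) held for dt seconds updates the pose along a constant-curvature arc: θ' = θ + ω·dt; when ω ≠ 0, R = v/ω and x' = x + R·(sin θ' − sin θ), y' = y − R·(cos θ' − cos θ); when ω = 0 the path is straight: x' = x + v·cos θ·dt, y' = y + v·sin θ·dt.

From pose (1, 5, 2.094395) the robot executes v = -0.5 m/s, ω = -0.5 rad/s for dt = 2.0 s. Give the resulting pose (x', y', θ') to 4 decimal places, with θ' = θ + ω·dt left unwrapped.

θ' = 2.0944 + -0.5·2.0 = 1.0944
R = v/ω = -0.5/-0.5 = 1.0000
x' = 1 + 1.0000·(sin 1.0944 − sin 2.0944) = 1.0226
y' = 5 − 1.0000·(cos 1.0944 − cos 2.0944) = 4.0414

(1.0226, 4.0414, 1.0944)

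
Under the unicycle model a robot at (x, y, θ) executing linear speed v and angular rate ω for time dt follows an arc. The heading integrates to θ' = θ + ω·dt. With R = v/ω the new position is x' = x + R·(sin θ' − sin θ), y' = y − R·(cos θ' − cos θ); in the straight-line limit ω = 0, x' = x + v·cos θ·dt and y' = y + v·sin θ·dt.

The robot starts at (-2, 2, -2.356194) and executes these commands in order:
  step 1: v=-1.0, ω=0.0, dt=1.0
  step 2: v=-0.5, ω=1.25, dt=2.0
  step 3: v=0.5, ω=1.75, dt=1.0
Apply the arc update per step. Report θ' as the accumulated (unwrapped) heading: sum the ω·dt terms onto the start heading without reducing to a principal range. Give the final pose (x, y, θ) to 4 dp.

(-1.4031, 3.7593, 1.8938)

step 1: θ'=-2.3562 (straight) → pose (-1.2929, 2.7071, -2.3562)
step 2: θ'=0.1438 (R=-0.4000) → pose (-1.6331, 3.3858, 0.1438)
step 3: θ'=1.8938 (R=0.2857) → pose (-1.4031, 3.7593, 1.8938)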